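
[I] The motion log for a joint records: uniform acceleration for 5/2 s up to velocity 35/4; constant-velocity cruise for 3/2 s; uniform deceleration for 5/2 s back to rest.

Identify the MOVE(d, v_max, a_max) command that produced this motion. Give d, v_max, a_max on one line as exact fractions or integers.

a_max = (35/4)/(5/2) = 7/2
d_a = ½·35/4·5/2 = 175/16; d_c = 35/4·3/2 = 105/8
d = 2·175/16 + 105/8 = 35
t_c = 3/2 > 0 ⇒ limit active, v_max = 35/4

d=35 v_max=35/4 a_max=7/2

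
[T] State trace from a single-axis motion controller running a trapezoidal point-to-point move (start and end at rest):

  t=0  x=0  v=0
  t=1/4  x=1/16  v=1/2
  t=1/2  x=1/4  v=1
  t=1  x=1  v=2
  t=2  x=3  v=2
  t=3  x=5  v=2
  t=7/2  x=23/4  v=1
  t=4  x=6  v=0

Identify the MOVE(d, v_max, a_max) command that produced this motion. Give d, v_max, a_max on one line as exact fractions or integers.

d=6 v_max=2 a_max=2

final state: t=4, x=6, v=0 → d = 6
a_max = (1/2−0)/(1/4−0) = 2
max v = 2 over t∈[1,3] → v_max = 2
check: 2·(1+2) = 6 ✓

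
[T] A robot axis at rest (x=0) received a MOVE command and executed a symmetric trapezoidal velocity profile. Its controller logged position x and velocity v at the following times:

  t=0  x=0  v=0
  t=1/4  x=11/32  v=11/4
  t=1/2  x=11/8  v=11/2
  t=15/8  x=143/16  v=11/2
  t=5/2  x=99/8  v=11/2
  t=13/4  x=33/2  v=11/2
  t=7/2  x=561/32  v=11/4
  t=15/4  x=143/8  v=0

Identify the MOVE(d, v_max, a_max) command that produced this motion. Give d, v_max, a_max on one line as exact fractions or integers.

final state: t=15/4, x=143/8, v=0 → d = 143/8
a_max = (11/4−0)/(1/4−0) = 11
max v = 11/2 over t∈[1/2,13/4] → v_max = 11/2
check: 11/2·(1/2+11/4) = 143/8 ✓

d=143/8 v_max=11/2 a_max=11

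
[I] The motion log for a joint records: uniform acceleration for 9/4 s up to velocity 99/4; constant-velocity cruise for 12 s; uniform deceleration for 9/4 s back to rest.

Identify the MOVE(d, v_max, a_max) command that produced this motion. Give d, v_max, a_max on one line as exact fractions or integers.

a_max = (99/4)/(9/4) = 11
d_a = ½·99/4·9/4 = 891/32; d_c = 99/4·12 = 297
d = 2·891/32 + 297 = 5643/16
t_c = 12 > 0 ⇒ limit active, v_max = 99/4

d=5643/16 v_max=99/4 a_max=11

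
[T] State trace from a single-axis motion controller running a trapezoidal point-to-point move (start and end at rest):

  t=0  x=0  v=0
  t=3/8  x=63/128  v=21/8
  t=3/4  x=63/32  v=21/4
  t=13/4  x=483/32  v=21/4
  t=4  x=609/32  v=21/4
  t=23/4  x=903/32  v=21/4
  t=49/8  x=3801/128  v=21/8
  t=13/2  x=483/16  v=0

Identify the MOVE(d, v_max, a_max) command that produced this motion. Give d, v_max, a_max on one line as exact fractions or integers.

d=483/16 v_max=21/4 a_max=7

final state: t=13/2, x=483/16, v=0 → d = 483/16
a_max = (21/8−0)/(3/8−0) = 7
max v = 21/4 over t∈[3/4,23/4] → v_max = 21/4
check: 21/4·(3/4+5) = 483/16 ✓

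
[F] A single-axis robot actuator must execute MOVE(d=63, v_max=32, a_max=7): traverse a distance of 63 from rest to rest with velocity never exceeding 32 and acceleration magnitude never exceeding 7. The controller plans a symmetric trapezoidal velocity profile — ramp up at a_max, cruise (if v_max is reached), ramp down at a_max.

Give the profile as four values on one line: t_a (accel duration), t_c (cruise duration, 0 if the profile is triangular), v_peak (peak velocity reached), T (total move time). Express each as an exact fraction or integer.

t_a=3 t_c=0 v_peak=21 T=6

(v_max)²/a_max = 32²/7 = 1024/7
63 < 1024/7 so t_c = 0
v_peak = √(63·7) = √441 = 21
t_a = 21/7 = 3; t_c = 0
T = 2·3 = 6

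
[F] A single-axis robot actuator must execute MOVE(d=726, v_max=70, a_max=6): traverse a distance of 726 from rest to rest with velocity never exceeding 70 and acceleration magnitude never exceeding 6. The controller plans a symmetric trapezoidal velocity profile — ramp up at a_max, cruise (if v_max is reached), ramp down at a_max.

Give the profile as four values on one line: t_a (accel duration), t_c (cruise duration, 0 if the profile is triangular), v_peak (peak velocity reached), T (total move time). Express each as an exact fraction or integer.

t_a=11 t_c=0 v_peak=66 T=22

v_max²/a_max = 70²/6 = 2450/3
726 < 2450/3 so t_c = 0
v_peak = √(726·6) = √4356 = 66
t_a = 66/6 = 11; t_c = 0
T = 2·11 = 22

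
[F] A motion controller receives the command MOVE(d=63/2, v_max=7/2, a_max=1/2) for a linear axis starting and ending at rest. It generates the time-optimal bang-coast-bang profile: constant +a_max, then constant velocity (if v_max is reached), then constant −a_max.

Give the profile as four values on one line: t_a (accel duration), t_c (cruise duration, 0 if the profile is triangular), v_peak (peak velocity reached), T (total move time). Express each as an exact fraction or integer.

t_a=7 t_c=2 v_peak=7/2 T=16

(v_max)²/a_max = (7/2)²/(1/2) = 49/2
63/2 ≥ 49/2 so v_max reached
t_a = (7/2)/(1/2) = 7; v_peak = 7/2
d_cruise = 63/2 − 49/2 = 7; t_c = 7/(7/2) = 2
T = 2·7 + 2 = 16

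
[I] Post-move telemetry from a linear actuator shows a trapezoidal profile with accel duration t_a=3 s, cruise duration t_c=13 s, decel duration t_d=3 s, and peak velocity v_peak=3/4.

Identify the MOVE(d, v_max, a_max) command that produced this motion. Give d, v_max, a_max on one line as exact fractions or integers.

a_max = (3/4)/3 = 1/4
d_a = ½·3/4·3 = 9/8; d_c = 3/4·13 = 39/4
d = 2·9/8 + 39/4 = 12
t_c = 13 > 0 ⇒ limit active, v_max = 3/4

d=12 v_max=3/4 a_max=1/4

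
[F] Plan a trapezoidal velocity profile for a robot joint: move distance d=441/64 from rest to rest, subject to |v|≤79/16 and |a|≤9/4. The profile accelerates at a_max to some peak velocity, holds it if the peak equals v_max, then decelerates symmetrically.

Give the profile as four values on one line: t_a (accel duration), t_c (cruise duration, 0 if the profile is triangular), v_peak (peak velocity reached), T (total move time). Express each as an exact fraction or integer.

t_a=7/4 t_c=0 v_peak=63/16 T=7/2

v_max²/a_max = (79/16)²/(9/4) = 6241/576
441/64 < 6241/576 → triangular
v_peak = √(441/64·9/4) = √(3969/256) = 63/16
t_a = (63/16)/(9/4) = 7/4; t_c = 0
T = 2·7/4 = 7/2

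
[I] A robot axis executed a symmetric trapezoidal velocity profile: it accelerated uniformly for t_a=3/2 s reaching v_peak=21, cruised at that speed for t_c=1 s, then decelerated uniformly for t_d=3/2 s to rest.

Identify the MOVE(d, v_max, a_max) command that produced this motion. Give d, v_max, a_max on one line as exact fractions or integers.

a_max = 21/(3/2) = 14
d_a = ½·21·3/2 = 63/4; d_c = 21·1 = 21
d = 2·63/4 + 21 = 105/2
t_c = 1 > 0 → v_max = v_peak = 21

d=105/2 v_max=21 a_max=14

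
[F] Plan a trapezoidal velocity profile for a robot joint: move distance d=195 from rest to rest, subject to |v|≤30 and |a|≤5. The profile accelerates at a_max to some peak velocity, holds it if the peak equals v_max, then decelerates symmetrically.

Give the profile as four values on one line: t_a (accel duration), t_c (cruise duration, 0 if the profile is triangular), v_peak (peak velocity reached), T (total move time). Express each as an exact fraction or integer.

t_a=6 t_c=1/2 v_peak=30 T=25/2

v_max²/a_max = 30²/5 = 180
195 ≥ 180 ⇒ cruise phase
t_a = 30/5 = 6; v_peak = 30
d_cruise = 195 − 180 = 15; t_c = 15/30 = 1/2
T = 2·6 + 1/2 = 25/2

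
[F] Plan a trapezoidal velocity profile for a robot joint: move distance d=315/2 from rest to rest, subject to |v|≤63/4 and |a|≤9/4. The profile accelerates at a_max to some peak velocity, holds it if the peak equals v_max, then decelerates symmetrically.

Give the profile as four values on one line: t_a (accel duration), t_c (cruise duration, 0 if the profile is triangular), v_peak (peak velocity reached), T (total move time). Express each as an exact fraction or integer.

t_a=7 t_c=3 v_peak=63/4 T=17

(v_max)²/a_max = (63/4)²/(9/4) = 441/4
315/2 ≥ 441/4 → trapezoidal
t_a = (63/4)/(9/4) = 7; v_peak = 63/4
d_cruise = 315/2 − 441/4 = 189/4; t_c = (189/4)/(63/4) = 3
T = 2·7 + 3 = 17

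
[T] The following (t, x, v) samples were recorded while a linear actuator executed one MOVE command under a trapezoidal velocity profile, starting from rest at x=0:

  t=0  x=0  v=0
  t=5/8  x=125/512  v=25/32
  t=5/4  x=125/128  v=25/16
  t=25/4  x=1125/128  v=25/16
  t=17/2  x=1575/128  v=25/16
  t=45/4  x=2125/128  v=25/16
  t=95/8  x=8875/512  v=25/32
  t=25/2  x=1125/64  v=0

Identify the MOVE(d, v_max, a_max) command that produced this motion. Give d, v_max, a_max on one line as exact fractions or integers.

d=1125/64 v_max=25/16 a_max=5/4

final state: t=25/2, x=1125/64, v=0 → d = 1125/64
a_max = (25/32−0)/(5/8−0) = 5/4
max v = 25/16 over t∈[5/4,45/4] → v_max = 25/16
check: 25/16·(5/4+10) = 1125/64 ✓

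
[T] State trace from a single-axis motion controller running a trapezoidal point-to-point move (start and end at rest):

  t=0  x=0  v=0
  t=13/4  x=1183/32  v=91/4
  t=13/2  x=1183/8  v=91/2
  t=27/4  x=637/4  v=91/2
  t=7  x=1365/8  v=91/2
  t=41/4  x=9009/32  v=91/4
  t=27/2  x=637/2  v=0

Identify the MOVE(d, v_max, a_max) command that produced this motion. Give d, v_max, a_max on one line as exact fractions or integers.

d=637/2 v_max=91/2 a_max=7

final state: t=27/2, x=637/2, v=0 → d = 637/2
a_max = (91/4−0)/(13/4−0) = 7
max v = 91/2 over t∈[13/2,7] → v_max = 91/2
check: 91/2·(13/2+1/2) = 637/2 ✓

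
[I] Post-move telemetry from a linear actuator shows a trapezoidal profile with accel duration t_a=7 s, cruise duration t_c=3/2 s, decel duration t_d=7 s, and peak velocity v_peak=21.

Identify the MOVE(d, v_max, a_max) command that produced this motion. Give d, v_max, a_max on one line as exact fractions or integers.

d=357/2 v_max=21 a_max=3

a_max = 21/7 = 3
d_a = ½·21·7 = 147/2; d_c = 21·3/2 = 63/2
d = 2·147/2 + 63/2 = 357/2
t_c = 3/2 > 0 so v_max = 21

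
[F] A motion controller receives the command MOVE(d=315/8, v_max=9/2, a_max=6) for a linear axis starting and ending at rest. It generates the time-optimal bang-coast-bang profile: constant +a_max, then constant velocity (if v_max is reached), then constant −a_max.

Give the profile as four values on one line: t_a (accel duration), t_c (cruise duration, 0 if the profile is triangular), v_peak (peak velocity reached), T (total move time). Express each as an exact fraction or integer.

(v_max)²/a_max = (9/2)²/6 = 27/8
315/8 ≥ 27/8 so v_max reached
t_a = (9/2)/6 = 3/4; v_peak = 9/2
d_cruise = 315/8 − 27/8 = 36; t_c = 36/(9/2) = 8
T = 2·3/4 + 8 = 19/2

t_a=3/4 t_c=8 v_peak=9/2 T=19/2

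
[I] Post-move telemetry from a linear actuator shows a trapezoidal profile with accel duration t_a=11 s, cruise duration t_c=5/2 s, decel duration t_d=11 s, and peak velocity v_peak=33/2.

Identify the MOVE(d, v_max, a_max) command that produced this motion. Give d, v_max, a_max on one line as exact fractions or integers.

a_max = (33/2)/11 = 3/2
d_a = ½·33/2·11 = 363/4; d_c = 33/2·5/2 = 165/4
d = 2·363/4 + 165/4 = 891/4
t_c = 5/2 > 0 → v_max = v_peak = 33/2

d=891/4 v_max=33/2 a_max=3/2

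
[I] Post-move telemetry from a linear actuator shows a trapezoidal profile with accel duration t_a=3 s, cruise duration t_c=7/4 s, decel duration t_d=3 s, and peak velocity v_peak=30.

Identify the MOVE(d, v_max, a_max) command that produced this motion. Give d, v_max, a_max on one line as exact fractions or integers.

d=285/2 v_max=30 a_max=10

a_max = 30/3 = 10
d_a = ½·30·3 = 45; d_c = 30·7/4 = 105/2
d = 2·45 + 105/2 = 285/2
t_c = 7/4 > 0 so v_max = 30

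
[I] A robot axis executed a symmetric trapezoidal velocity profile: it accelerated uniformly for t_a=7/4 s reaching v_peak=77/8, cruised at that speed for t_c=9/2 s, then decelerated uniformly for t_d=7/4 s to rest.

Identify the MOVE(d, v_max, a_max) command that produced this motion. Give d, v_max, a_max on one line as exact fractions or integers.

d=1925/32 v_max=77/8 a_max=11/2

a_max = (77/8)/(7/4) = 11/2
d_a = ½·77/8·7/4 = 539/64; d_c = 77/8·9/2 = 693/16
d = 2·539/64 + 693/16 = 1925/32
t_c = 9/2 > 0 ⇒ limit active, v_max = 77/8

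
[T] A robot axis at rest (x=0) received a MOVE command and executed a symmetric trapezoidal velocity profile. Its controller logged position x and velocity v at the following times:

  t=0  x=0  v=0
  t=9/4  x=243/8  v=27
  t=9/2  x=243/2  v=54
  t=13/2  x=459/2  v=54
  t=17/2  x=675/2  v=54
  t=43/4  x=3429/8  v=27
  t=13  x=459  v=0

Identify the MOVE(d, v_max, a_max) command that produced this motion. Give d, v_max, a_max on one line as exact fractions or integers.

final state: t=13, x=459, v=0 → d = 459
a_max = (27−0)/(9/4−0) = 12
max v = 54 over t∈[9/2,17/2] → v_max = 54
check: 54·(9/2+4) = 459 ✓

d=459 v_max=54 a_max=12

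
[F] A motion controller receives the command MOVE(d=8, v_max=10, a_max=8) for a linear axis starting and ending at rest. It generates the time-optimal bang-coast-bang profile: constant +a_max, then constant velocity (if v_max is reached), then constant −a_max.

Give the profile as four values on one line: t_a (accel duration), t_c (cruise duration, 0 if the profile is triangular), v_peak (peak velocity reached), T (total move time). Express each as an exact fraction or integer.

vₘ²/aₘ = 10²/8 = 25/2
8 < 25/2 ⇒ no cruise
v_peak = √(8·8) = √64 = 8
t_a = 8/8 = 1; t_c = 0
T = 2·1 = 2

t_a=1 t_c=0 v_peak=8 T=2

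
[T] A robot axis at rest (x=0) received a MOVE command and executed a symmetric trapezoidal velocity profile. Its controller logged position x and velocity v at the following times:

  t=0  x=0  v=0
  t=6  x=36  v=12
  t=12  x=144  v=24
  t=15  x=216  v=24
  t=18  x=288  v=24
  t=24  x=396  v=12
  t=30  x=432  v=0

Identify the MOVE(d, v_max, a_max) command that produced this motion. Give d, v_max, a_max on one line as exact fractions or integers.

final state: t=30, x=432, v=0 → d = 432
a_max = (12−0)/(6−0) = 2
max v = 24 over t∈[12,18] → v_max = 24
check: 24·(12+6) = 432 ✓

d=432 v_max=24 a_max=2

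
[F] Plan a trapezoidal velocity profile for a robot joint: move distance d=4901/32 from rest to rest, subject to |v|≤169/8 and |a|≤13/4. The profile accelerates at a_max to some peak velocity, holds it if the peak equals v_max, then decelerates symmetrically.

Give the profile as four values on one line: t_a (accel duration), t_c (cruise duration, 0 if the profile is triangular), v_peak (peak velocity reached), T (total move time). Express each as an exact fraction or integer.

t_a=13/2 t_c=3/4 v_peak=169/8 T=55/4

v_max²/a_max = (169/8)²/(13/4) = 2197/16
4901/32 ≥ 2197/16 ⇒ cruise phase
t_a = (169/8)/(13/4) = 13/2; v_peak = 169/8
d_cruise = 4901/32 − 2197/16 = 507/32; t_c = (507/32)/(169/8) = 3/4
T = 2·13/2 + 3/4 = 55/4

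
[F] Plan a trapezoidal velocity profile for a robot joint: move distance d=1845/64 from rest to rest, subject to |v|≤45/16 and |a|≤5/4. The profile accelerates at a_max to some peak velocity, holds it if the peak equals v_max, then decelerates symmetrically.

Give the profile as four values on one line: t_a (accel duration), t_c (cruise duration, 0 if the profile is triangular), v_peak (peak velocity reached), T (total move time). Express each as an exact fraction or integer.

vₘ²/aₘ = (45/16)²/(5/4) = 405/64
1845/64 ≥ 405/64 → trapezoidal
t_a = (45/16)/(5/4) = 9/4; v_peak = 45/16
d_cruise = 1845/64 − 405/64 = 45/2; t_c = (45/2)/(45/16) = 8
T = 2·9/4 + 8 = 25/2

t_a=9/4 t_c=8 v_peak=45/16 T=25/2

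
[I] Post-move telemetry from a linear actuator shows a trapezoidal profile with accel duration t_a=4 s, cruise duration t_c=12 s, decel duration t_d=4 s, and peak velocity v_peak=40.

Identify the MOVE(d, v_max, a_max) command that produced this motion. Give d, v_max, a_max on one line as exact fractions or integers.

a_max = 40/4 = 10
d_a = ½·40·4 = 80; d_c = 40·12 = 480
d = 2·80 + 480 = 640
t_c = 12 > 0 → v_max = v_peak = 40

d=640 v_max=40 a_max=10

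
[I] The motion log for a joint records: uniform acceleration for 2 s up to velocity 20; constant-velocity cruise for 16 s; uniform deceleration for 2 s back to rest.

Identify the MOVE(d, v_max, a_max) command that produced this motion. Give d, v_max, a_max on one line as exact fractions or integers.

d=360 v_max=20 a_max=10

a_max = 20/2 = 10
d_a = ½·20·2 = 20; d_c = 20·16 = 320
d = 2·20 + 320 = 360
t_c = 16 > 0 → v_max = v_peak = 20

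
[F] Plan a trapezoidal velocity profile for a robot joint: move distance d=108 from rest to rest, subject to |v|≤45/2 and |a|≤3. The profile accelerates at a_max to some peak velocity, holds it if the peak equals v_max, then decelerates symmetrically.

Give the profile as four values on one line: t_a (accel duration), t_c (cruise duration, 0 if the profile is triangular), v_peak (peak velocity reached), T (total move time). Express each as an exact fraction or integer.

t_a=6 t_c=0 v_peak=18 T=12

(v_max)²/a_max = (45/2)²/3 = 675/4
108 < 675/4 ⇒ no cruise
v_peak = √(108·3) = √324 = 18
t_a = 18/3 = 6; t_c = 0
T = 2·6 = 12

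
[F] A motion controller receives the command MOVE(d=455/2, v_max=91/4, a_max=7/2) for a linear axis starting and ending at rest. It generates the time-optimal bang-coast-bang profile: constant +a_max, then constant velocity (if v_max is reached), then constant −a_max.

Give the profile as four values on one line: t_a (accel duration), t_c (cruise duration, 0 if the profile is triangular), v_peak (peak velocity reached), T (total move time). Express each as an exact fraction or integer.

(v_max)²/a_max = (91/4)²/(7/2) = 1183/8
455/2 ≥ 1183/8 so v_max reached
t_a = (91/4)/(7/2) = 13/2; v_peak = 91/4
d_cruise = 455/2 − 1183/8 = 637/8; t_c = (637/8)/(91/4) = 7/2
T = 2·13/2 + 7/2 = 33/2

t_a=13/2 t_c=7/2 v_peak=91/4 T=33/2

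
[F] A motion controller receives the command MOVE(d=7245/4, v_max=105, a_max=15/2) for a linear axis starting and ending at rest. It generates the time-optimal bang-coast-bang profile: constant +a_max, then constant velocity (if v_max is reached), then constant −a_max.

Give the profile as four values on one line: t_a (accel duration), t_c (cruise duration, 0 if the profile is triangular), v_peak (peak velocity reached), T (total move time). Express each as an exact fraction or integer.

(v_max)²/a_max = 105²/(15/2) = 1470
7245/4 ≥ 1470 → trapezoidal
t_a = 105/(15/2) = 14; v_peak = 105
d_cruise = 7245/4 − 1470 = 1365/4; t_c = (1365/4)/105 = 13/4
T = 2·14 + 13/4 = 125/4

t_a=14 t_c=13/4 v_peak=105 T=125/4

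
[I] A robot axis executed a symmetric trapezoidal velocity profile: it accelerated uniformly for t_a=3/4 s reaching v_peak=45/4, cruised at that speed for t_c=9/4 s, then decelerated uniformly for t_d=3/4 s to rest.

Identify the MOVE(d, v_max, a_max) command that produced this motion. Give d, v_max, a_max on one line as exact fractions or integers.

a_max = (45/4)/(3/4) = 15
d_a = ½·45/4·3/4 = 135/32; d_c = 45/4·9/4 = 405/16
d = 2·135/32 + 405/16 = 135/4
t_c = 9/4 > 0 → v_max = v_peak = 45/4

d=135/4 v_max=45/4 a_max=15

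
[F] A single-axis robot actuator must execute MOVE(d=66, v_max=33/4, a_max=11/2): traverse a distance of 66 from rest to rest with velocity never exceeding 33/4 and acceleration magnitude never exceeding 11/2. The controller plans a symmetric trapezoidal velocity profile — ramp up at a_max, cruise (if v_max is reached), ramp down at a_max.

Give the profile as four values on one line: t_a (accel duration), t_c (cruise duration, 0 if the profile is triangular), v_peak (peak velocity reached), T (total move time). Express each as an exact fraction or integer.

t_a=3/2 t_c=13/2 v_peak=33/4 T=19/2

(v_max)²/a_max = (33/4)²/(11/2) = 99/8
66 ≥ 99/8 ⇒ cruise phase
t_a = (33/4)/(11/2) = 3/2; v_peak = 33/4
d_cruise = 66 − 99/8 = 429/8; t_c = (429/8)/(33/4) = 13/2
T = 2·3/2 + 13/2 = 19/2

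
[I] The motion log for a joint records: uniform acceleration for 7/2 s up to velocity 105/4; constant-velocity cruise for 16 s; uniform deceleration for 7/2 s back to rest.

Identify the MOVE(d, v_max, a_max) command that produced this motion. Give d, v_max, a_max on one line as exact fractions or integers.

d=4095/8 v_max=105/4 a_max=15/2

a_max = (105/4)/(7/2) = 15/2
d_a = ½·105/4·7/2 = 735/16; d_c = 105/4·16 = 420
d = 2·735/16 + 420 = 4095/8
t_c = 16 > 0 ⇒ limit active, v_max = 105/4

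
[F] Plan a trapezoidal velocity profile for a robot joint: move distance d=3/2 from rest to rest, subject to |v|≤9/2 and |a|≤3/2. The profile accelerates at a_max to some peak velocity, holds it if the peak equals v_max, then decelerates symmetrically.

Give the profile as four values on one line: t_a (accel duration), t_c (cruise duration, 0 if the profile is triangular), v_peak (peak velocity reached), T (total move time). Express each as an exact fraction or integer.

vₘ²/aₘ = (9/2)²/(3/2) = 27/2
3/2 < 27/2 → triangular
v_peak = √(3/2·3/2) = √(9/4) = 3/2
t_a = (3/2)/(3/2) = 1; t_c = 0
T = 2·1 = 2

t_a=1 t_c=0 v_peak=3/2 T=2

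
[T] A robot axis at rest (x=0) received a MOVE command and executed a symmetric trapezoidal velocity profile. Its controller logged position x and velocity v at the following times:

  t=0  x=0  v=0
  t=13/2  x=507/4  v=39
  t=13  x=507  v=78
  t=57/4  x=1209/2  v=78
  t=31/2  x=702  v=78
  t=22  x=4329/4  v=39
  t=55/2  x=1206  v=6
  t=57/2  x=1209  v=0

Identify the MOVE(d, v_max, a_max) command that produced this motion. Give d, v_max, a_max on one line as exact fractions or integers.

final state: t=57/2, x=1209, v=0 → d = 1209
a_max = (39−0)/(13/2−0) = 6
max v = 78 over t∈[13,31/2] → v_max = 78
check: 78·(13+5/2) = 1209 ✓

d=1209 v_max=78 a_max=6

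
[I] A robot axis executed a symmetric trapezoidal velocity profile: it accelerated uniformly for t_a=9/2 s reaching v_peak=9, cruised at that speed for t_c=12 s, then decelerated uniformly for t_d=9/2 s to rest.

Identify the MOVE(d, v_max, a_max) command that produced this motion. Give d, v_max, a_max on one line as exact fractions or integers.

a_max = 9/(9/2) = 2
d_a = ½·9·9/2 = 81/4; d_c = 9·12 = 108
d = 2·81/4 + 108 = 297/2
t_c = 12 > 0 ⇒ limit active, v_max = 9

d=297/2 v_max=9 a_max=2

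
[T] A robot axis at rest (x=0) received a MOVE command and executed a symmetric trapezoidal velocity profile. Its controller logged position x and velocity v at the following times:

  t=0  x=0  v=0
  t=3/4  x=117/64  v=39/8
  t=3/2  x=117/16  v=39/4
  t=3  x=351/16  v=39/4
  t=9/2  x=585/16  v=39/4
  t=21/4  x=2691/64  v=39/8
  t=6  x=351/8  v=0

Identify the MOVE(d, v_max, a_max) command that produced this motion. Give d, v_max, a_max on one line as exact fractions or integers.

final state: t=6, x=351/8, v=0 → d = 351/8
a_max = (39/8−0)/(3/4−0) = 13/2
max v = 39/4 over t∈[3/2,9/2] → v_max = 39/4
check: 39/4·(3/2+3) = 351/8 ✓

d=351/8 v_max=39/4 a_max=13/2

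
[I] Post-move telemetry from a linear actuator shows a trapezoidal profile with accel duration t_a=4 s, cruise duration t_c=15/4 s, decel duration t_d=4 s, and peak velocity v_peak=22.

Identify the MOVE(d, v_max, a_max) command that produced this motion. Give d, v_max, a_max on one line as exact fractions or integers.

d=341/2 v_max=22 a_max=11/2

a_max = 22/4 = 11/2
d_a = ½·22·4 = 44; d_c = 22·15/4 = 165/2
d = 2·44 + 165/2 = 341/2
t_c = 15/4 > 0 so v_max = 22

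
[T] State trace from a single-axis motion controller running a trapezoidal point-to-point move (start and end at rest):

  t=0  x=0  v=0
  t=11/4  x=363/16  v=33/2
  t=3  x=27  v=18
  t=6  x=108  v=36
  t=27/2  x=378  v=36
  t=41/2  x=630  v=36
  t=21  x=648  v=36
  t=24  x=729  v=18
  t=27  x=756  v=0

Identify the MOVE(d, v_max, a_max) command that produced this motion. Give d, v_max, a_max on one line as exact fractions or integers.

d=756 v_max=36 a_max=6

final state: t=27, x=756, v=0 → d = 756
a_max = (33/2−0)/(11/4−0) = 6
max v = 36 over t∈[6,21] → v_max = 36
check: 36·(6+15) = 756 ✓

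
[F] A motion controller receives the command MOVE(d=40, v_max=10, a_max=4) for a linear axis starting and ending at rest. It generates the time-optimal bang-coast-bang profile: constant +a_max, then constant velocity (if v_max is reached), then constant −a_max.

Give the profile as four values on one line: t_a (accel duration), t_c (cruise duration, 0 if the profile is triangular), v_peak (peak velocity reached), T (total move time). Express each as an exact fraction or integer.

t_a=5/2 t_c=3/2 v_peak=10 T=13/2

vₘ²/aₘ = 10²/4 = 25
40 ≥ 25 ⇒ cruise phase
t_a = 10/4 = 5/2; v_peak = 10
d_cruise = 40 − 25 = 15; t_c = 15/10 = 3/2
T = 2·5/2 + 3/2 = 13/2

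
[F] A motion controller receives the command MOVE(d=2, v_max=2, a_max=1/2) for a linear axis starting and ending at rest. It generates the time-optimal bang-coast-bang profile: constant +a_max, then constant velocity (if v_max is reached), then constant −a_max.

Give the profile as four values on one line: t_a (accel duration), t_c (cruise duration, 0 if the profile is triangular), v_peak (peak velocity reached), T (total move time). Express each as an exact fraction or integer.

vₘ²/aₘ = 2²/(1/2) = 8
2 < 8 ⇒ no cruise
v_peak = √(2·1/2) = √1 = 1
t_a = 1/(1/2) = 2; t_c = 0
T = 2·2 = 4

t_a=2 t_c=0 v_peak=1 T=4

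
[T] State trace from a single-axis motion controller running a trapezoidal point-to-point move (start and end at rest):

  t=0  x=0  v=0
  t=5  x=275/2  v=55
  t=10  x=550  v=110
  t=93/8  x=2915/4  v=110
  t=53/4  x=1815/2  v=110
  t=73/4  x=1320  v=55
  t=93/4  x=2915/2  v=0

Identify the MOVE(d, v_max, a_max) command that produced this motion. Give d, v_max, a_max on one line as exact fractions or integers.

d=2915/2 v_max=110 a_max=11

final state: t=93/4, x=2915/2, v=0 → d = 2915/2
a_max = (55−0)/(5−0) = 11
max v = 110 over t∈[10,53/4] → v_max = 110
check: 110·(10+13/4) = 2915/2 ✓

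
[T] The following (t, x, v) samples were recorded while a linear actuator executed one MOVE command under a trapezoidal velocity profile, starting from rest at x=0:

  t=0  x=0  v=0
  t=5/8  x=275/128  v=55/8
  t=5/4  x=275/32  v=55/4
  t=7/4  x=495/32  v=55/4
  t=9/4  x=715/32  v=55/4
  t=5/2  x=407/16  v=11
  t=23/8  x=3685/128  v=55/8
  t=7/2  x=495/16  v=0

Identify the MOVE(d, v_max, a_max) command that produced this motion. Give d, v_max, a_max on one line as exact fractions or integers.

final state: t=7/2, x=495/16, v=0 → d = 495/16
a_max = (55/8−0)/(5/8−0) = 11
max v = 55/4 over t∈[5/4,9/4] → v_max = 55/4
check: 55/4·(5/4+1) = 495/16 ✓

d=495/16 v_max=55/4 a_max=11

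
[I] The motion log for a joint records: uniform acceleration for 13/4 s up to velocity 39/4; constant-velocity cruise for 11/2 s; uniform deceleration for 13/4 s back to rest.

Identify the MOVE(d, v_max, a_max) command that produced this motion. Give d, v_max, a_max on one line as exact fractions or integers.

a_max = (39/4)/(13/4) = 3
d_a = ½·39/4·13/4 = 507/32; d_c = 39/4·11/2 = 429/8
d = 2·507/32 + 429/8 = 1365/16
t_c = 11/2 > 0 so v_max = 39/4

d=1365/16 v_max=39/4 a_max=3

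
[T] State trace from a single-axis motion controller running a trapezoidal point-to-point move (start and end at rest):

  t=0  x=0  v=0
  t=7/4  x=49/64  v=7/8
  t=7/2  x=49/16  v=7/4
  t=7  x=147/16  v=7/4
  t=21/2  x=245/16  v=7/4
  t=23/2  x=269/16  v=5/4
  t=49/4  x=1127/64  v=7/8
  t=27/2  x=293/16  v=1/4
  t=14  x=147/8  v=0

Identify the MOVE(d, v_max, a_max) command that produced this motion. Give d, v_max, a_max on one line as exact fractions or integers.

final state: t=14, x=147/8, v=0 → d = 147/8
a_max = (7/8−0)/(7/4−0) = 1/2
max v = 7/4 over t∈[7/2,21/2] → v_max = 7/4
check: 7/4·(7/2+7) = 147/8 ✓

d=147/8 v_max=7/4 a_max=1/2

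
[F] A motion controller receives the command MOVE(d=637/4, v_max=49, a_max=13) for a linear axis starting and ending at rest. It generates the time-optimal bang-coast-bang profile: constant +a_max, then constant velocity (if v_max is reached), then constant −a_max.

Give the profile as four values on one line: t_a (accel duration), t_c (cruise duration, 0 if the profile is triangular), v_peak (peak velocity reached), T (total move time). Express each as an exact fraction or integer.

vₘ²/aₘ = 49²/13 = 2401/13
637/4 < 2401/13 so t_c = 0
v_peak = √(637/4·13) = √(8281/4) = 91/2
t_a = (91/2)/13 = 7/2; t_c = 0
T = 2·7/2 = 7

t_a=7/2 t_c=0 v_peak=91/2 T=7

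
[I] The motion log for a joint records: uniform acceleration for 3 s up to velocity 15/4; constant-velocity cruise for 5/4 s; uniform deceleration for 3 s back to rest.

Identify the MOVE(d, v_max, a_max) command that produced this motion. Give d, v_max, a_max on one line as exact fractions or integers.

a_max = (15/4)/3 = 5/4
d_a = ½·15/4·3 = 45/8; d_c = 15/4·5/4 = 75/16
d = 2·45/8 + 75/16 = 255/16
t_c = 5/4 > 0 ⇒ limit active, v_max = 15/4

d=255/16 v_max=15/4 a_max=5/4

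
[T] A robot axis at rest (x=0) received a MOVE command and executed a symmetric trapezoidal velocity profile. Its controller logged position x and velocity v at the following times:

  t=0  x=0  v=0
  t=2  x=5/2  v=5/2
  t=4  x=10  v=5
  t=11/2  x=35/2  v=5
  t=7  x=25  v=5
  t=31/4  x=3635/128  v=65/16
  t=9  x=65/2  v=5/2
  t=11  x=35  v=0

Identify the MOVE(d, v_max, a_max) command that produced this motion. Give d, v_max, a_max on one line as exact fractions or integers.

d=35 v_max=5 a_max=5/4

final state: t=11, x=35, v=0 → d = 35
a_max = (5/2−0)/(2−0) = 5/4
max v = 5 over t∈[4,7] → v_max = 5
check: 5·(4+3) = 35 ✓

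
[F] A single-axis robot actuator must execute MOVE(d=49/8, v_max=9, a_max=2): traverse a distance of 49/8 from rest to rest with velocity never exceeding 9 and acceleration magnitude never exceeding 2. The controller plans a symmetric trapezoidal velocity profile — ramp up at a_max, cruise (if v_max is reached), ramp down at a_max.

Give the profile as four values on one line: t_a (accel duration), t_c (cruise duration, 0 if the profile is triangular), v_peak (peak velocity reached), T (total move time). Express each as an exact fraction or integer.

t_a=7/4 t_c=0 v_peak=7/2 T=7/2

vₘ²/aₘ = 9²/2 = 81/2
49/8 < 81/2 so t_c = 0
v_peak = √(49/8·2) = √(49/4) = 7/2
t_a = (7/2)/2 = 7/4; t_c = 0
T = 2·7/4 = 7/2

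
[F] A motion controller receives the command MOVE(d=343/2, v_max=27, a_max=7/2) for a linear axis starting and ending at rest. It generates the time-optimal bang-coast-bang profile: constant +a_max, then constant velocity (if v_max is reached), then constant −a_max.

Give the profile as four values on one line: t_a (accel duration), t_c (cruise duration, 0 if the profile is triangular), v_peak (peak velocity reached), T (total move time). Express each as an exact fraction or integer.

t_a=7 t_c=0 v_peak=49/2 T=14

vₘ²/aₘ = 27²/(7/2) = 1458/7
343/2 < 1458/7 so t_c = 0
v_peak = √(343/2·7/2) = √(2401/4) = 49/2
t_a = (49/2)/(7/2) = 7; t_c = 0
T = 2·7 = 14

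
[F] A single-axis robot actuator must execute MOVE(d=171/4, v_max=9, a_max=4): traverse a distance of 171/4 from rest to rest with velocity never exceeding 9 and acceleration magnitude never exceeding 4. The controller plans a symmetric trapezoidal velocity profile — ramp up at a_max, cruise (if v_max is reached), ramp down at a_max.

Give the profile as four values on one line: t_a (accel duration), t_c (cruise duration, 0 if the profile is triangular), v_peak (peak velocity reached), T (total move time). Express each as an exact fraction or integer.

t_a=9/4 t_c=5/2 v_peak=9 T=7

(v_max)²/a_max = 9²/4 = 81/4
171/4 ≥ 81/4 → trapezoidal
t_a = 9/4; v_peak = 9
d_cruise = 171/4 − 81/4 = 45/2; t_c = (45/2)/9 = 5/2
T = 2·9/4 + 5/2 = 7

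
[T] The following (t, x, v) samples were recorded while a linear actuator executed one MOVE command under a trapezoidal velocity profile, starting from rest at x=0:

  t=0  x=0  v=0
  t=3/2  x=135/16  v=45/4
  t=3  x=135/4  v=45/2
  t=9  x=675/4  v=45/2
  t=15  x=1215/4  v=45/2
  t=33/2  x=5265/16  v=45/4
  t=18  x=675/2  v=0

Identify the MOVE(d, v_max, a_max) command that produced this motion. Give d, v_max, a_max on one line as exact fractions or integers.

d=675/2 v_max=45/2 a_max=15/2

final state: t=18, x=675/2, v=0 → d = 675/2
a_max = (45/4−0)/(3/2−0) = 15/2
max v = 45/2 over t∈[3,15] → v_max = 45/2
check: 45/2·(3+12) = 675/2 ✓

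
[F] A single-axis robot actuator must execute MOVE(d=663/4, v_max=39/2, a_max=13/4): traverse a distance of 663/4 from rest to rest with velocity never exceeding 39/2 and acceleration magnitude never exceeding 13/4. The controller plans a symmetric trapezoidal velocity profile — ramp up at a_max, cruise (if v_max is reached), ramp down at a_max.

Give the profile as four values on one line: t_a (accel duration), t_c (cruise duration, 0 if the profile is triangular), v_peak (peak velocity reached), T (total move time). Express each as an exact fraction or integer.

t_a=6 t_c=5/2 v_peak=39/2 T=29/2

v_max²/a_max = (39/2)²/(13/4) = 117
663/4 ≥ 117 so v_max reached
t_a = (39/2)/(13/4) = 6; v_peak = 39/2
d_cruise = 663/4 − 117 = 195/4; t_c = (195/4)/(39/2) = 5/2
T = 2·6 + 5/2 = 29/2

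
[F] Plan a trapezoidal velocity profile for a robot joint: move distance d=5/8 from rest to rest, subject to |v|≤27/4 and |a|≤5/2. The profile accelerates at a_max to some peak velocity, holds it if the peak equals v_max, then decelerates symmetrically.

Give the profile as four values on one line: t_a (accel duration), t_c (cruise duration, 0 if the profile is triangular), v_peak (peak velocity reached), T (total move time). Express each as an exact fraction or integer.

vₘ²/aₘ = (27/4)²/(5/2) = 729/40
5/8 < 729/40 so t_c = 0
v_peak = √(5/8·5/2) = √(25/16) = 5/4
t_a = (5/4)/(5/2) = 1/2; t_c = 0
T = 2·1/2 = 1

t_a=1/2 t_c=0 v_peak=5/4 T=1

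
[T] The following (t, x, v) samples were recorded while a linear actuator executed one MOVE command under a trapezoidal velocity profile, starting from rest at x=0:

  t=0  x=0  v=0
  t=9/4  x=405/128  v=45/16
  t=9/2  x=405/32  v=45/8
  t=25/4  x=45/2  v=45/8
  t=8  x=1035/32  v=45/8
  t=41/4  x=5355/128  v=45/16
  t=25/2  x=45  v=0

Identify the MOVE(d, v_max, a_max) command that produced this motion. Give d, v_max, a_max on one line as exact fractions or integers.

final state: t=25/2, x=45, v=0 → d = 45
a_max = (45/16−0)/(9/4−0) = 5/4
max v = 45/8 over t∈[9/2,8] → v_max = 45/8
check: 45/8·(9/2+7/2) = 45 ✓

d=45 v_max=45/8 a_max=5/4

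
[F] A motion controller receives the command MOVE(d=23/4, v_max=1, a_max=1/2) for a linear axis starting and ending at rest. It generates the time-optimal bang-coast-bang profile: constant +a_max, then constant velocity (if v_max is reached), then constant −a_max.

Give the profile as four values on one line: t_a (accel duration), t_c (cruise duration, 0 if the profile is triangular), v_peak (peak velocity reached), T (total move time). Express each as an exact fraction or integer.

t_a=2 t_c=15/4 v_peak=1 T=31/4

v_max²/a_max = 1²/(1/2) = 2
23/4 ≥ 2 → trapezoidal
t_a = 1/(1/2) = 2; v_peak = 1
d_cruise = 23/4 − 2 = 15/4; t_c = (15/4)/1 = 15/4
T = 2·2 + 15/4 = 31/4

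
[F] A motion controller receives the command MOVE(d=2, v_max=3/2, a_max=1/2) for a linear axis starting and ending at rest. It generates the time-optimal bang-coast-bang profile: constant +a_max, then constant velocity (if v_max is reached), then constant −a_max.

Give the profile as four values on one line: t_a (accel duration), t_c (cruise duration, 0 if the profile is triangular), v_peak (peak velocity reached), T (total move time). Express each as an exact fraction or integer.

t_a=2 t_c=0 v_peak=1 T=4

v_max²/a_max = (3/2)²/(1/2) = 9/2
2 < 9/2 → triangular
v_peak = √(2·1/2) = √1 = 1
t_a = 1/(1/2) = 2; t_c = 0
T = 2·2 = 4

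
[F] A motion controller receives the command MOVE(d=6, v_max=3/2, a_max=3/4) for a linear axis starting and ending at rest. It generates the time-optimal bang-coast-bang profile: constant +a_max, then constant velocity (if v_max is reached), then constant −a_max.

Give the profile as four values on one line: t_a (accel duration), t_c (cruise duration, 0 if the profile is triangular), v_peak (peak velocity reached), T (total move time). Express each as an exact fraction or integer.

v_max²/a_max = (3/2)²/(3/4) = 3
6 ≥ 3 so v_max reached
t_a = (3/2)/(3/4) = 2; v_peak = 3/2
d_cruise = 6 − 3 = 3; t_c = 3/(3/2) = 2
T = 2·2 + 2 = 6

t_a=2 t_c=2 v_peak=3/2 T=6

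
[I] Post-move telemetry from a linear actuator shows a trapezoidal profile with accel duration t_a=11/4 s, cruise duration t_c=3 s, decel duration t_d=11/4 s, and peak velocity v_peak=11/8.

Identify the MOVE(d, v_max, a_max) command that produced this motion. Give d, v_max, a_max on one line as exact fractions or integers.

d=253/32 v_max=11/8 a_max=1/2

a_max = (11/8)/(11/4) = 1/2
d_a = ½·11/8·11/4 = 121/64; d_c = 11/8·3 = 33/8
d = 2·121/64 + 33/8 = 253/32
t_c = 3 > 0 → v_max = v_peak = 11/8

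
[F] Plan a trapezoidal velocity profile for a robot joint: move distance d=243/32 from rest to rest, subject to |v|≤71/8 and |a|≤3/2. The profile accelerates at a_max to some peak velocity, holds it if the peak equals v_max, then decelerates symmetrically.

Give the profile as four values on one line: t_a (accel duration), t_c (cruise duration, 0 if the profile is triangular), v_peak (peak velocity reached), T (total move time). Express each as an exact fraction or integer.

t_a=9/4 t_c=0 v_peak=27/8 T=9/2

v_max²/a_max = (71/8)²/(3/2) = 5041/96
243/32 < 5041/96 so t_c = 0
v_peak = √(243/32·3/2) = √(729/64) = 27/8
t_a = (27/8)/(3/2) = 9/4; t_c = 0
T = 2·9/4 = 9/2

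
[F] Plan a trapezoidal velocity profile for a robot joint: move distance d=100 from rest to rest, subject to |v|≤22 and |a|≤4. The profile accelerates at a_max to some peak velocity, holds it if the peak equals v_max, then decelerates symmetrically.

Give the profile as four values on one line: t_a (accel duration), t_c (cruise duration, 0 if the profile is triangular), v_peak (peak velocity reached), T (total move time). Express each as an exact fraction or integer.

t_a=5 t_c=0 v_peak=20 T=10

v_max²/a_max = 22²/4 = 121
100 < 121 → triangular
v_peak = √(100·4) = √400 = 20
t_a = 20/4 = 5; t_c = 0
T = 2·5 = 10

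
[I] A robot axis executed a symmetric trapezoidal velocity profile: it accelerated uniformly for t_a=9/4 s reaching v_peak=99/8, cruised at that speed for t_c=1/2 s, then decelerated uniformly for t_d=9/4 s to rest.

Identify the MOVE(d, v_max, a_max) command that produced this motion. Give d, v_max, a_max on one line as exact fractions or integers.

d=1089/32 v_max=99/8 a_max=11/2

a_max = (99/8)/(9/4) = 11/2
d_a = ½·99/8·9/4 = 891/64; d_c = 99/8·1/2 = 99/16
d = 2·891/64 + 99/16 = 1089/32
t_c = 1/2 > 0 → v_max = v_peak = 99/8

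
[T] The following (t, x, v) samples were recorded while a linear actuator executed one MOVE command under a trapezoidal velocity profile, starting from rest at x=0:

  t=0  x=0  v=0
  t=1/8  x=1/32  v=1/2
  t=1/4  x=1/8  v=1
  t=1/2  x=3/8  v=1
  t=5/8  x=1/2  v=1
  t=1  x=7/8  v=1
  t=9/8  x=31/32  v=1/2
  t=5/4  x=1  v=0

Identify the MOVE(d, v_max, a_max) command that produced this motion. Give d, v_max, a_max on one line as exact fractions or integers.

d=1 v_max=1 a_max=4

final state: t=5/4, x=1, v=0 → d = 1
a_max = (1/2−0)/(1/8−0) = 4
max v = 1 over t∈[1/4,1] → v_max = 1
check: 1·(1/4+3/4) = 1 ✓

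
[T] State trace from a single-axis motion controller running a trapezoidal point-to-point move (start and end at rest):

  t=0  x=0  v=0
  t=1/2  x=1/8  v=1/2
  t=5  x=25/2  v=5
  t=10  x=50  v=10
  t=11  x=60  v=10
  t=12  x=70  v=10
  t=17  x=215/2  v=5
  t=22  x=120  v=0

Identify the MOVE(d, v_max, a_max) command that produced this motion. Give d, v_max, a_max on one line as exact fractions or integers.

final state: t=22, x=120, v=0 → d = 120
a_max = (1/2−0)/(1/2−0) = 1
max v = 10 over t∈[10,12] → v_max = 10
check: 10·(10+2) = 120 ✓

d=120 v_max=10 a_max=1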